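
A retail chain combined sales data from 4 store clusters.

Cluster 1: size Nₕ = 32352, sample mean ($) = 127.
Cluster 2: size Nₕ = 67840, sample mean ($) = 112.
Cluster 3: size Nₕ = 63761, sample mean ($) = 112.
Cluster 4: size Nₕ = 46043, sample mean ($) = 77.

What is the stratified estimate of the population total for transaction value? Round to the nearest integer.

22393327

Population total = Σ Nₕ·x̄ₕ (each stratum's size times its mean).
32352·127 + 67840·112 + 63761·112 + 46043·77 = 4108704 + 7598080 + 7141232 + 3545311 = 22393327.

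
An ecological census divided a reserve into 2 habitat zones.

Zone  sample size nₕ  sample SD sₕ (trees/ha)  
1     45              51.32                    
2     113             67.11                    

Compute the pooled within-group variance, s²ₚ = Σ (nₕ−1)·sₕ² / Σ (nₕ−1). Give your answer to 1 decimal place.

Degrees of freedom: 44 + 112 = 156.
Σ(nₕ−1)sₕ² = 44·2633.7424 + 112·4503.7521 = 620304.9008.
s²ₚ = 620304.9008 / 156 = 3976.313... → 3976.3.

3976.3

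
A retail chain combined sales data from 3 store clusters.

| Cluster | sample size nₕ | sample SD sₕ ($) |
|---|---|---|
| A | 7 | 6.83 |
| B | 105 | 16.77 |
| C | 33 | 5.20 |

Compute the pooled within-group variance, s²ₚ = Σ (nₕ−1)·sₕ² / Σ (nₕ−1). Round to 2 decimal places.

Degrees of freedom: 6 + 104 + 32 = 142.
Σ(nₕ−1)sₕ² = 6·46.6489 + 104·281.2329 + 32·27.04 = 30393.395.
s²ₚ = 30393.395 / 142 = 214.0380... → 214.04.

214.04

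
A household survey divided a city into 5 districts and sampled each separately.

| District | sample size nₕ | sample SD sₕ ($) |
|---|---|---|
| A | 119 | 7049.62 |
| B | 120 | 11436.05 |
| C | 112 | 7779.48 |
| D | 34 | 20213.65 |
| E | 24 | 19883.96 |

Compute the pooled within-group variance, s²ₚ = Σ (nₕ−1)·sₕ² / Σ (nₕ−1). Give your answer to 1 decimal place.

A: (119−1)·7049.62² = 118·49697142.1444 = 5864262773.0392
B: (120−1)·11436.05² = 119·130783239.6025 = 15563205512.6975
C: (112−1)·7779.48² = 111·60520309.0704 = 6717754306.8144
D: (34−1)·20213.65² = 33·408591646.3225 = 13483524328.6425
E: (24−1)·19883.96² = 23·395371865.2816 = 9093552901.4768
Numerator = 50722299822.6704; denominator = Σ(nₕ−1) = 404.
s²ₚ = 50722299822.6704/404 = 125550247.086... → 125550247.1.

125550247.1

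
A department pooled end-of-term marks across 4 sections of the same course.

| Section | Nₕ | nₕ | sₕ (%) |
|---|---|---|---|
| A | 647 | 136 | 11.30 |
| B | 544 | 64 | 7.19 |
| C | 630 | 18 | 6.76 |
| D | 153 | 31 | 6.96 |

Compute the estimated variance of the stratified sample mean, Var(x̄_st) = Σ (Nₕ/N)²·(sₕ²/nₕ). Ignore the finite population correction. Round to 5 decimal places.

0.43018

N = 1974. Term for each stratum: Wₕ²sₕ²/nₕ.
Var(x̄_st) = 0.10086308 + 0.06134530 + 0.25858760 + 0.00938740 = 0.43018338 → 0.43018.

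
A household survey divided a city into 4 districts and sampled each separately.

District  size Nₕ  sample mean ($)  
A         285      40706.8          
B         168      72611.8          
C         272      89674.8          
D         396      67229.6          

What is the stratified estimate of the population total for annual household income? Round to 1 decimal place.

74814687.6

Population total = Σ Nₕ·x̄ₕ (each stratum's size times its mean).
285·40706.8 + 168·72611.8 + 272·89674.8 + 396·67229.6 = 11601438 + 12198782.4 + 24391545.6 + 26622921.6 = 74814687.6.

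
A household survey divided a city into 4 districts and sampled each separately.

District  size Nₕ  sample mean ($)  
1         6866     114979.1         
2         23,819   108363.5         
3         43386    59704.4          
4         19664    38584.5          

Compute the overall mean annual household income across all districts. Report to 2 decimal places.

N = 6866 + 23819 + 43386 + 19664 = 93735.
Weight each subgroup mean by Nₕ/N and sum.
Σ Nₕx̄ₕ = 6866·114979.1 + 23819·108363.5 + 43386·59704.4 + 19664·38584.5 = 789446500.6 + 2581110206.5 + 2590335098.4 + 758725608 = 6719617413.5.
Divide by N: 6719617413.5 / 93735 = 71687.3891... → 71687.39.

71687.39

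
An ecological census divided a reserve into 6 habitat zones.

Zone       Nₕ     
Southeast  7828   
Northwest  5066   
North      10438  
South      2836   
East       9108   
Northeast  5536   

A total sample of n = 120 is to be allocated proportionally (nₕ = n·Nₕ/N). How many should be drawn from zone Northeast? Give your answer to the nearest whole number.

Share of zone Northeast = 5536/40812 = 0.13565.
Allocate 120 × 0.13565 = 16.278... → 16.

16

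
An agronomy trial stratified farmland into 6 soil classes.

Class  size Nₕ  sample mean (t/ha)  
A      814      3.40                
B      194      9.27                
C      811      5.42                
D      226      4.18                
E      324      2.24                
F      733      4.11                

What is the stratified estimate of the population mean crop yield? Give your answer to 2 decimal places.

4.40

N = 814 + 194 + 811 + 226 + 324 + 733 = 3102.
Weight each subgroup mean by Nₕ/N and sum.
Σ Nₕx̄ₕ = 814·3.40 + 194·9.27 + 811·5.42 + 226·4.18 + 324·2.24 + 733·4.11 = 2767.6 + 1798.38 + 4395.62 + 944.68 + 725.76 + 3012.63 = 13644.67.
Divide by N: 13644.67 / 3102 = 4.3987... → 4.40.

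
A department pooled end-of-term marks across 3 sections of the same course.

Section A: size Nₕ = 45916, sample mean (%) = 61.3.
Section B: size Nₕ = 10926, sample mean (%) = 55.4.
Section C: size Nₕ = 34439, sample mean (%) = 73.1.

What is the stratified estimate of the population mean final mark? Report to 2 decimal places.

N = 91281; weights Wₕ = Nₕ/N = (0.5030, 0.1197, 0.3773).
x̄_st = Σ Wₕ·x̄ₕ = 0.5030·61.3 + 0.1197·55.4 + 0.3773·73.1 ≈ 65.0458...
→ 65.05.

65.05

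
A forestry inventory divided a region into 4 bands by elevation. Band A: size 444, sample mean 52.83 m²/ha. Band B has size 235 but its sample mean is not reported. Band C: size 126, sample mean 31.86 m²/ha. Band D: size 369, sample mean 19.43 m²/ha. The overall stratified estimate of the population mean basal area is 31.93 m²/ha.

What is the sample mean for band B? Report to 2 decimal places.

12.11

Σ Nₕx̄ₕ = N·μ, so 235·x̄_B = 1174·31.93 − (444·52.83 + 126·31.86 + 369·19.43).
= 37485.82 − 34640.55 = 2845.27.
x̄_B = 2845.27 / 235 = 12.1075... → 12.11.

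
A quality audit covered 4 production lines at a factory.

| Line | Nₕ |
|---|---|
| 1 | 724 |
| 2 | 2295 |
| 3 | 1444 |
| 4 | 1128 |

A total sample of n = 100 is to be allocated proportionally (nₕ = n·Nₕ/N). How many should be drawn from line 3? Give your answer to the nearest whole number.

26

N = 724 + 2295 + 1444 + 1128 = 5591.
n_3 = 100·1444/5591 = 25.827... → 26.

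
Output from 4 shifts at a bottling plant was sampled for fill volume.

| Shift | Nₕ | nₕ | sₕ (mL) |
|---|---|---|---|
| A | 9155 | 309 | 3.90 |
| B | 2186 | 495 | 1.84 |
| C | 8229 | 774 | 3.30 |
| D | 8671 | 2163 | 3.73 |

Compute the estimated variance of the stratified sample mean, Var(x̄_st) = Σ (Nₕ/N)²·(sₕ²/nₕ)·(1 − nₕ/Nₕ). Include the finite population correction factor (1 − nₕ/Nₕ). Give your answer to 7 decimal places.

0.0065673

N = 28241; Wₕ = Nₕ/N.
shift A: (9155/28241)²·3.90²/309·(1 − 309/9155) = 0.0049982259
shift B: (2186/28241)²·1.84²/495·(1 − 495/2186) = 0.0000317004
shift C: (8229/28241)²·3.30²/774·(1 − 774/8229) = 0.0010822348
shift D: (8671/28241)²·3.73²/2163·(1 − 2163/8671) = 0.0004551114
Sum = 0.0065672724 → 0.0065673.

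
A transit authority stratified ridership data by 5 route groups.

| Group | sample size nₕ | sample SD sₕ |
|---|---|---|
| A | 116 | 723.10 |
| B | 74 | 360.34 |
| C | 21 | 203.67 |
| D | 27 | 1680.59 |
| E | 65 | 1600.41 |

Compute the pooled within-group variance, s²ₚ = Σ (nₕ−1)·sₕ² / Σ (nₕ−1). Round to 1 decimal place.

1032874.8

Degrees of freedom: 115 + 73 + 20 + 26 + 64 = 298.
Σ(nₕ−1)sₕ² = 115·522873.61 + 73·129844.9156 + 20·41481.4689 + 26·2824382.7481 + 64·2561312.1681 = 307796703.5758.
s²ₚ = 307796703.5758 / 298 = 1032874.844... → 1032874.8.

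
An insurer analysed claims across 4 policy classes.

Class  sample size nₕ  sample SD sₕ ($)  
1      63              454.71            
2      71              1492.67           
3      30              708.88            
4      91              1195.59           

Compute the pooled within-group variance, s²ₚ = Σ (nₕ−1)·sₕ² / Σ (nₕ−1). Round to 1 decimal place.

1: (63−1)·454.71² = 62·206761.1841 = 12819193.4142
2: (71−1)·1492.67² = 70·2228063.7289 = 155964461.023
3: (30−1)·708.88² = 29·502510.8544 = 14572814.7776
4: (91−1)·1195.59² = 90·1429435.4481 = 128649190.329
Numerator = 312005659.5438; denominator = Σ(nₕ−1) = 251.
s²ₚ = 312005659.5438/251 = 1243050.436... → 1243050.4.

1243050.4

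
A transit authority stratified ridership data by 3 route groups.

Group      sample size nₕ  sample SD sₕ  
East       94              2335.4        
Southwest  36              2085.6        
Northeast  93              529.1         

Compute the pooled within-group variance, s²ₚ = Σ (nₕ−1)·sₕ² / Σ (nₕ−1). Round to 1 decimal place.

3114664.7

Degrees of freedom: 93 + 35 + 92 = 220.
Σ(nₕ−1)sₕ² = 93·5454093.16 + 35·4349727.36 + 92·279946.81 = 685226228.
s²ₚ = 685226228 / 220 = 3114664.673... → 3114664.7.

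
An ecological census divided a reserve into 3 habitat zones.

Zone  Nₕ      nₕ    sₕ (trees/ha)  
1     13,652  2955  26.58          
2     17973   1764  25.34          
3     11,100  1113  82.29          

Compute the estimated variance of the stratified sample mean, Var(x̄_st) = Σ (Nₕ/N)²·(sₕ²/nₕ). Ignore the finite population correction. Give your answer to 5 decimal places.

0.49948

N = 42725; Wₕ = Nₕ/N.
zone 1: (13652/42725)²·26.58²/2955 = 0.02441074
zone 2: (17973/42725)²·25.34²/1764 = 0.06441569
zone 3: (11100/42725)²·82.29²/1113 = 0.41065846
Sum = 0.49948488 → 0.49948.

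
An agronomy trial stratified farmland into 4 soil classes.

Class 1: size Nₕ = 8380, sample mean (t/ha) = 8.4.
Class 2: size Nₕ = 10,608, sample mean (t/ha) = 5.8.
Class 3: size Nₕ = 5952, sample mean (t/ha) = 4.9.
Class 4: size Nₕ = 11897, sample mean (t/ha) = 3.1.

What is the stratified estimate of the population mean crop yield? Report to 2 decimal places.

5.37

N = 36837; weights Wₕ = Nₕ/N = (0.2275, 0.2880, 0.1616, 0.3230).
x̄_st = Σ Wₕ·x̄ₕ = 0.2275·8.4 + 0.2880·5.8 + 0.1616·4.9 + 0.3230·3.1 ≈ 5.3741...
→ 5.37.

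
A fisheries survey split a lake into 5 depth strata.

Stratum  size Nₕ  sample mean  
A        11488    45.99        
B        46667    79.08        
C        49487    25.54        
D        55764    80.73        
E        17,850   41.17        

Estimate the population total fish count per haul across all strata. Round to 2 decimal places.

Estimate total by summing Nₕ·x̄ₕ over strata.
11488·45.99 + 46667·79.08 + 49487·25.54 + 55764·80.73 + 17850·41.17 = 528333.12 + 3690426.36 + 1263897.98 + 4501827.72 + 734884.5 = 10719369.68.

10719369.68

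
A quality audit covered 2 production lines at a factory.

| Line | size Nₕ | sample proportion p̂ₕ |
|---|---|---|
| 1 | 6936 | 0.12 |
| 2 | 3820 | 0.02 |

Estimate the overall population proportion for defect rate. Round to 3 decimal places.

0.084

Wₕ = Nₕ/N with N = 10756: 0.6448, 0.3552.
p̂_st = 0.6448·0.12 + 0.3552·0.02 ≈ 0.08448... → 0.084.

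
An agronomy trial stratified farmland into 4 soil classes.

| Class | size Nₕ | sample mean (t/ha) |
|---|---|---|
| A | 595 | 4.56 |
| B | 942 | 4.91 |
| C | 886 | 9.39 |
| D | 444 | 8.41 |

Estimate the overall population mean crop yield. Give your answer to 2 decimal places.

6.76

N = 595 + 942 + 886 + 444 = 2867.
Overall mean = Σ (Nₕ/N)·x̄ₕ — weight by population share, not a simple average.
Σ Nₕx̄ₕ = 595·4.56 + 942·4.91 + 886·9.39 + 444·8.41 = 2713.2 + 4625.22 + 8319.54 + 3734.04 = 19392.
Divide by N: 19392 / 2867 = 6.7639... → 6.76.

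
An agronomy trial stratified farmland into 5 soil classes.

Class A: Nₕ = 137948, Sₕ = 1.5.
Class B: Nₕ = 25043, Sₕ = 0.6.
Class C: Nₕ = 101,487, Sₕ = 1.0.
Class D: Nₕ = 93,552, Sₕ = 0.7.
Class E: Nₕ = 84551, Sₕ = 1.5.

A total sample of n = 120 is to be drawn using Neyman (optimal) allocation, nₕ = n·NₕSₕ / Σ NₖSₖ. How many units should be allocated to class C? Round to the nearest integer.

24

A: NₕSₕ = 137948·1.5 = 206922
B: NₕSₕ = 25043·0.6 = 15025.8
C: NₕSₕ = 101487·1.0 = 101487
D: NₕSₕ = 93552·0.7 = 65486.4
E: NₕSₕ = 84551·1.5 = 126826.5
Σ NₕSₕ = 515747.7.
n_C = 120·101487/515747.7 = 23.613... → 24.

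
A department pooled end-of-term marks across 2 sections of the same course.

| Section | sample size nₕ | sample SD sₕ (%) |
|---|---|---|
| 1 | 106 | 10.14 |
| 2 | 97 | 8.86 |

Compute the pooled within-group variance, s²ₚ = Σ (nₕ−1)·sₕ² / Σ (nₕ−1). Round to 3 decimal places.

91.204

Degrees of freedom: 105 + 96 = 201.
Σ(nₕ−1)sₕ² = 105·102.8196 + 96·78.4996 = 18332.0196.
s²ₚ = 18332.0196 / 201 = 91.20408... → 91.204.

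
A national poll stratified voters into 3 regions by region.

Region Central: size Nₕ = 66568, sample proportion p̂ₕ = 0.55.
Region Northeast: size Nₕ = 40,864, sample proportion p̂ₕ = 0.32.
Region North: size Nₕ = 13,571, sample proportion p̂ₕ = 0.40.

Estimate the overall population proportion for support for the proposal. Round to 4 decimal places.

N = 66568 + 40864 + 13571 = 121003.
Overall proportion = Σ (Nₕ/N)·p̂ₕ.
Σ Nₕp̂ₕ = 36612.4 + 13076.48 + 5428.4 = 55117.28.
55117.28 / 121003 = 0.455503... → 0.4555.

0.4555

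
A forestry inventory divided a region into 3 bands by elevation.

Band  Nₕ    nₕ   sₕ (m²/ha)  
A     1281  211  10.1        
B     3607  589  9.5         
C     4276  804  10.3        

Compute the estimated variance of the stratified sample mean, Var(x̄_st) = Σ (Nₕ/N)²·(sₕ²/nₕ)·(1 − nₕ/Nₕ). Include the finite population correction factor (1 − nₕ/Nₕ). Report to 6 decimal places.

N = 9164. Term for each stratum: Wₕ²sₕ²/nₕ·(1−nₕ/Nₕ).
Var(x̄_st) = 0.007890836 + 0.019862190 + 0.023327363 = 0.051080390 → 0.051080.

0.051080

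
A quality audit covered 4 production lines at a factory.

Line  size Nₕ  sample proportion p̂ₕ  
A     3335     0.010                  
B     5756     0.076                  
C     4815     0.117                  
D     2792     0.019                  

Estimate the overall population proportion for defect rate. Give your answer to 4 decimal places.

N = 3335 + 5756 + 4815 + 2792 = 16698.
Overall proportion = Σ (Nₕ/N)·p̂ₕ.
Σ Nₕp̂ₕ = 33.35 + 437.456 + 563.355 + 53.048 = 1087.209.
1087.209 / 16698 = 0.065110... → 0.0651.

0.0651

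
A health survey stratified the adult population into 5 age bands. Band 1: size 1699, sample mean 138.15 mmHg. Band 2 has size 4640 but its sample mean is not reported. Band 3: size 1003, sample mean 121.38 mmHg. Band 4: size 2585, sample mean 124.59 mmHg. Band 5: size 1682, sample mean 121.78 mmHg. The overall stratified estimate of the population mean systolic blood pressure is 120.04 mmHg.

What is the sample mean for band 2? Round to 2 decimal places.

Σ Nₕx̄ₕ = N·μ, so 4640·x̄_2 = 11609·120.04 − (1699·138.15 + 1003·121.38 + 2585·124.59 + 1682·121.78).
= 1393544.36 − 883360.1 = 510184.26.
x̄_2 = 510184.26 / 4640 = 109.9535... → 109.95.

109.95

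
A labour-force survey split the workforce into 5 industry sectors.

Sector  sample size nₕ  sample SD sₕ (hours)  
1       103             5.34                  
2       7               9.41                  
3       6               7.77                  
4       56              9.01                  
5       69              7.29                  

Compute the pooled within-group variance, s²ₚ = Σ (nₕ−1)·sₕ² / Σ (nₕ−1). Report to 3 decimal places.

50.087

1: (103−1)·5.34² = 102·28.5156 = 2908.5912
2: (7−1)·9.41² = 6·88.5481 = 531.2886
3: (6−1)·7.77² = 5·60.3729 = 301.8645
4: (56−1)·9.01² = 55·81.1801 = 4464.9055
5: (69−1)·7.29² = 68·53.1441 = 3613.7988
Numerator = 11820.4486; denominator = Σ(nₕ−1) = 236.
s²ₚ = 11820.4486/236 = 50.08665... → 50.087.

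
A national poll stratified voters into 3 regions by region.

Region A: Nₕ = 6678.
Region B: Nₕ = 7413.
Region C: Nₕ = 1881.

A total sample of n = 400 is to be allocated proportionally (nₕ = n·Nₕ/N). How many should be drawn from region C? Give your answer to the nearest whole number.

N = 6678 + 7413 + 1881 = 15972.
n_C = 400·1881/15972 = 47.107... → 47.

47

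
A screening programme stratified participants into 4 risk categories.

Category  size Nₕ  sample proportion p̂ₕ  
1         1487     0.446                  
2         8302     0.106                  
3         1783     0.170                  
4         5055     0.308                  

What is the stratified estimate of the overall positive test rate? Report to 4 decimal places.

0.2047

Wₕ = Nₕ/N with N = 16627: 0.0894, 0.4993, 0.1072, 0.3040.
p̂_st = 0.0894·0.446 + 0.4993·0.106 + 0.1072·0.170 + 0.3040·0.308 ≈ 0.204683... → 0.2047.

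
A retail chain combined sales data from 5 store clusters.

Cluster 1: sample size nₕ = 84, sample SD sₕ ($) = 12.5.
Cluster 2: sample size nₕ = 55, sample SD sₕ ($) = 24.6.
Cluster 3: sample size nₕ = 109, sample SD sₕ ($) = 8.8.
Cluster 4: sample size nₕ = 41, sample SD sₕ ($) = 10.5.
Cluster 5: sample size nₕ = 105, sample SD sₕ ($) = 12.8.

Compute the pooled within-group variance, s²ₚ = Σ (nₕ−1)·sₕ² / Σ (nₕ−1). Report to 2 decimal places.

193.99

1: (84−1)·12.5² = 83·156.25 = 12968.75
2: (55−1)·24.6² = 54·605.16 = 32678.64
3: (109−1)·8.8² = 108·77.44 = 8363.52
4: (41−1)·10.5² = 40·110.25 = 4410
5: (105−1)·12.8² = 104·163.84 = 17039.36
Numerator = 75460.27; denominator = Σ(nₕ−1) = 389.
s²ₚ = 75460.27/389 = 193.9853... → 193.99.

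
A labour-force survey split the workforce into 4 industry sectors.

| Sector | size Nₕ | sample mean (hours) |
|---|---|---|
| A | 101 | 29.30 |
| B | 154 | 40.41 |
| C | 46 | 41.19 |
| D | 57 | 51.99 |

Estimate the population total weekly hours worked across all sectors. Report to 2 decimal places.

14040.61

Estimate total by summing Nₕ·x̄ₕ over strata.
101·29.30 + 154·40.41 + 46·41.19 + 57·51.99 = 2959.3 + 6223.14 + 1894.74 + 2963.43 = 14040.61.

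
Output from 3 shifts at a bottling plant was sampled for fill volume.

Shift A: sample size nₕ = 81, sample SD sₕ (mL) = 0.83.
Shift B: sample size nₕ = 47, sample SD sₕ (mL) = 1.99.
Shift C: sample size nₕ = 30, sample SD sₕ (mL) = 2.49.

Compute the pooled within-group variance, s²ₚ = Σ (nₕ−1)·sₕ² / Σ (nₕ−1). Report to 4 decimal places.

Degrees of freedom: 80 + 46 + 29 = 155.
Σ(nₕ−1)sₕ² = 80·0.6889 + 46·3.9601 + 29·6.2001 = 417.0795.
s²ₚ = 417.0795 / 155 = 2.690835... → 2.6908.

2.6908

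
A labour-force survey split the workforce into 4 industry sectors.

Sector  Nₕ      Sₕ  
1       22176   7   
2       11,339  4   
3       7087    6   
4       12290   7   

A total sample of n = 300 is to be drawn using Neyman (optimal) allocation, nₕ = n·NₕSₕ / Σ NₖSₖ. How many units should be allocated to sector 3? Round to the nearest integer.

Σ NₕSₕ = 22176·7 + 11339·4 + 7087·6 + 12290·7 = 329140.
Share for 3: 42522/329140 = 0.12919.
n_3 = 300 × 0.12919 = 38.757... → 39.

39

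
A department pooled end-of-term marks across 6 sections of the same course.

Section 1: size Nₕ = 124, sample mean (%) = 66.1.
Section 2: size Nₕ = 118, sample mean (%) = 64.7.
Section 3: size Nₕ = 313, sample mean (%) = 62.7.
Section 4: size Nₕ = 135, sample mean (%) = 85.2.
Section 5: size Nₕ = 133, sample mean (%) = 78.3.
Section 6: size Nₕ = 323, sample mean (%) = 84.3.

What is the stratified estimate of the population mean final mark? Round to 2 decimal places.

N = 124 + 118 + 313 + 135 + 133 + 323 = 1146.
The stratified mean weights each stratum mean by its population share Nₕ/N.
Σ Nₕx̄ₕ = 124·66.1 + 118·64.7 + 313·62.7 + 135·85.2 + 133·78.3 + 323·84.3 = 8196.4 + 7634.6 + 19625.1 + 11502 + 10413.9 + 27228.9 = 84600.9.
Divide by N: 84600.9 / 1146 = 73.8228... → 73.82.

73.82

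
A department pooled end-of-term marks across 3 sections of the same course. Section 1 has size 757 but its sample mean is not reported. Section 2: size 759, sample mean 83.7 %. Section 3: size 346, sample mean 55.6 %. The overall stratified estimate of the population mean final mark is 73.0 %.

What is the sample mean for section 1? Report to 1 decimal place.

N = 757 + 759 + 346 = 1862.
Overall total = μ·N = 73.0·1862 = 135926.
Subtract the known strata: 759·83.7 + 346·55.6 = 82765.9.
Remaining total for section 1: 135926 − 82765.9 = 53160.1.
Divide by its size: 53160.1 / 757 = 70.225... → 70.2.

70.2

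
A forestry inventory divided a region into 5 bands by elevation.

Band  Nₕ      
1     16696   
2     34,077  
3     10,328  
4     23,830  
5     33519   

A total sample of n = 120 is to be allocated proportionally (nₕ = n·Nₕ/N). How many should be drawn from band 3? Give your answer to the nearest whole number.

Share of band 3 = 10328/118450 = 0.08719.
Allocate 120 × 0.08719 = 10.463... → 10.

10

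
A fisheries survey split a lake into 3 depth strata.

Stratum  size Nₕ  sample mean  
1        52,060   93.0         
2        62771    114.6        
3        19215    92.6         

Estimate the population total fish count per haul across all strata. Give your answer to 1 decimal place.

13814445.6

Estimate total by summing Nₕ·x̄ₕ over strata.
52060·93.0 + 62771·114.6 + 19215·92.6 = 4841580 + 7193556.6 + 1779309 = 13814445.6.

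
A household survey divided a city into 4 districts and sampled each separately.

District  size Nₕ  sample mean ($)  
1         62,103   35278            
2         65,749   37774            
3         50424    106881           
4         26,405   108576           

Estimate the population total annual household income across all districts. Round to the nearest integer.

12930789184

Population total = Σ Nₕ·x̄ₕ (each stratum's size times its mean).
62103·35278 + 65749·37774 + 50424·106881 + 26405·108576 = 2190869634 + 2483602726 + 5389367544 + 2866949280 = 12930789184.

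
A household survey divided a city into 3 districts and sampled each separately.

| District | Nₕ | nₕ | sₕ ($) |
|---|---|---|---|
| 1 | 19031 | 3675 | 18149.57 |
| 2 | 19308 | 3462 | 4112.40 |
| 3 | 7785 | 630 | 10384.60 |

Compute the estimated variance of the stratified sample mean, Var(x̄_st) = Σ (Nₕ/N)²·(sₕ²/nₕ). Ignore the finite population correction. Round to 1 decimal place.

N = 46124. Term for each stratum: Wₕ²sₕ²/nₕ.
Var(x̄_st) = 15259.6520 + 856.0207 + 4876.4335 = 20992.1062 → 20992.1.

20992.1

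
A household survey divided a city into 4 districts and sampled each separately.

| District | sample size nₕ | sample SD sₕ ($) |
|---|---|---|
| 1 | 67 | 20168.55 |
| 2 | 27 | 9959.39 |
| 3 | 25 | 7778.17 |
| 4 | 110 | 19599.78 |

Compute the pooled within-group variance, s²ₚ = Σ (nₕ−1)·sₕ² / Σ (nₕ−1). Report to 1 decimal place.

Degrees of freedom: 66 + 26 + 24 + 109 = 225.
Σ(nₕ−1)sₕ² = 66·406770409.1025 + 26·99189449.1721 + 24·60499928.5489 + 109·384151376.0484 = 72750270953.6888.
s²ₚ = 72750270953.6888 / 225 = 323334537.572... → 323334537.6.

323334537.6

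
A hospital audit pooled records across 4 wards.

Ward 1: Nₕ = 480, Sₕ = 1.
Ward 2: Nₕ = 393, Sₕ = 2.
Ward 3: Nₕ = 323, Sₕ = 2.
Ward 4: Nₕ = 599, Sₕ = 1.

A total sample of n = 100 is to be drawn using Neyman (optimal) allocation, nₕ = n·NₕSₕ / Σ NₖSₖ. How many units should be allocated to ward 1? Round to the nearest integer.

19

1: NₕSₕ = 480·1 = 480
2: NₕSₕ = 393·2 = 786
3: NₕSₕ = 323·2 = 646
4: NₕSₕ = 599·1 = 599
Σ NₕSₕ = 2511.
n_1 = 100·480/2511 = 19.116... → 19.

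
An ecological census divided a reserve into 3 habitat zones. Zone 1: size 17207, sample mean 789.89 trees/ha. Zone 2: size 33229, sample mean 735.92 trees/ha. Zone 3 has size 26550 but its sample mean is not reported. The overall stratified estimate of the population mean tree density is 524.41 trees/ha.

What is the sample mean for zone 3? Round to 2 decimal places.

87.63

N = 17207 + 33229 + 26550 = 76986.
Overall total = μ·N = 524.41·76986 = 40372228.26.
Subtract the known strata: 17207·789.89 + 33229·735.92 = 38045522.91.
Remaining total for zone 3: 40372228.26 − 38045522.91 = 2326705.35.
Divide by its size: 2326705.35 / 26550 = 87.6349... → 87.63.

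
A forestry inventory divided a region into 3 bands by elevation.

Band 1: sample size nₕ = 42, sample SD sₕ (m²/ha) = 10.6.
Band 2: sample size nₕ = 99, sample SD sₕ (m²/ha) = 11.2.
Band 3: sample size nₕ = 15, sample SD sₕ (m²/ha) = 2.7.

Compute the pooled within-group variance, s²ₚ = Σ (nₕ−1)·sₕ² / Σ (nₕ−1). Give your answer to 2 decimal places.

1: (42−1)·10.6² = 41·112.36 = 4606.76
2: (99−1)·11.2² = 98·125.44 = 12293.12
3: (15−1)·2.7² = 14·7.29 = 102.06
Numerator = 17001.94; denominator = Σ(nₕ−1) = 153.
s²ₚ = 17001.94/153 = 111.1238... → 111.12.

111.12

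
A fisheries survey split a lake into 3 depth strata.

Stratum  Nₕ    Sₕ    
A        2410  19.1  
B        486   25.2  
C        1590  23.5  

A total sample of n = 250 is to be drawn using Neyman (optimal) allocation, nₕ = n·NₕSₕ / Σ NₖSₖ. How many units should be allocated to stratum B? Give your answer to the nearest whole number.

A: NₕSₕ = 2410·19.1 = 46031
B: NₕSₕ = 486·25.2 = 12247.2
C: NₕSₕ = 1590·23.5 = 37365
Σ NₕSₕ = 95643.2.
n_B = 250·12247.2/95643.2 = 32.013... → 32.

32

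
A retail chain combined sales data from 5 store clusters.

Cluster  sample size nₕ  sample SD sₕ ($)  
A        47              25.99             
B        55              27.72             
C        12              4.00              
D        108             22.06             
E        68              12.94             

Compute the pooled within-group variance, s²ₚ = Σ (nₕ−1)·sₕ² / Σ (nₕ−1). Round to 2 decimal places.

A: (47−1)·25.99² = 46·675.4801 = 31072.0846
B: (55−1)·27.72² = 54·768.3984 = 41493.5136
C: (12−1)·4.00² = 11·16 = 176
D: (108−1)·22.06² = 107·486.6436 = 52070.8652
E: (68−1)·12.94² = 67·167.4436 = 11218.7212
Numerator = 136031.1846; denominator = Σ(nₕ−1) = 285.
s²ₚ = 136031.1846/285 = 477.3024... → 477.30.

477.30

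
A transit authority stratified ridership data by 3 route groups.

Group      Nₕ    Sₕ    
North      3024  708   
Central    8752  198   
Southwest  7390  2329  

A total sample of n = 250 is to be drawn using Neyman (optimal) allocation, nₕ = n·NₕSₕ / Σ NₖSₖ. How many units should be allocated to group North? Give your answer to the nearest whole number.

North: NₕSₕ = 3024·708 = 2140992
Central: NₕSₕ = 8752·198 = 1732896
Southwest: NₕSₕ = 7390·2329 = 17211310
Σ NₕSₕ = 21085198.
n_North = 250·2140992/21085198 = 25.385... → 25.

25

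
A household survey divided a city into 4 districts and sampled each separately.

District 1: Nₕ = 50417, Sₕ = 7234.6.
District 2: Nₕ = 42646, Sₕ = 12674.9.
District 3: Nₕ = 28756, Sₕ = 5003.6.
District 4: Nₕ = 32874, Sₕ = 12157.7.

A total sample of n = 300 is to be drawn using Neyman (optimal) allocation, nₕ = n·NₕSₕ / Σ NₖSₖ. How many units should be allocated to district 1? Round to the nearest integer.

76

1: NₕSₕ = 50417·7234.6 = 364746828.2
2: NₕSₕ = 42646·12674.9 = 540533785.4
3: NₕSₕ = 28756·5003.6 = 143883521.6
4: NₕSₕ = 32874·12157.7 = 399672229.8
Σ NₕSₕ = 1448836365.
n_1 = 300·364746828.2/1448836365 = 75.525... → 76.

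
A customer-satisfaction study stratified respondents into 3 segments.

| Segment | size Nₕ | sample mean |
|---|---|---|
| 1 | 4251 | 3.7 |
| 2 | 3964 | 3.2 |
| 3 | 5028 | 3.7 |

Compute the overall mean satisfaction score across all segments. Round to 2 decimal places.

N = 4251 + 3964 + 5028 = 13243.
Overall mean = Σ (Nₕ/N)·x̄ₕ — weight by population share, not a simple average.
Σ Nₕx̄ₕ = 4251·3.7 + 3964·3.2 + 5028·3.7 = 15728.7 + 12684.8 + 18603.6 = 47017.1.
Divide by N: 47017.1 / 13243 = 3.5503... → 3.55.

3.55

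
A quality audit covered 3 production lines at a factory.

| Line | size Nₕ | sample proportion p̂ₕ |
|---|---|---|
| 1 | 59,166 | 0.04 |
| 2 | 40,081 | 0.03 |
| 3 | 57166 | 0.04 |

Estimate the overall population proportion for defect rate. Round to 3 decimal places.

N = 59166 + 40081 + 57166 = 156413.
Overall proportion = Σ (Nₕ/N)·p̂ₕ.
Σ Nₕp̂ₕ = 2366.64 + 1202.43 + 2286.64 = 5855.71.
5855.71 / 156413 = 0.03744... → 0.037.

0.037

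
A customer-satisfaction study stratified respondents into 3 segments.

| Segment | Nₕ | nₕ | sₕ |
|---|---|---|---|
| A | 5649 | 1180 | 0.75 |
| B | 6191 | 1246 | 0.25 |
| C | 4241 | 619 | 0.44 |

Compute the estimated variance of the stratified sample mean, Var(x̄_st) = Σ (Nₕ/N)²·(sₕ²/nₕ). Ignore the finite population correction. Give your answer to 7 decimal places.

0.0000880

N = 16081; Wₕ = Nₕ/N.
segment A: (5649/16081)²·0.75²/1180 = 0.0000588244
segment B: (6191/16081)²·0.25²/1246 = 0.0000074346
segment C: (4241/16081)²·0.44²/619 = 0.0000217533
Sum = 0.0000880123 → 0.0000880.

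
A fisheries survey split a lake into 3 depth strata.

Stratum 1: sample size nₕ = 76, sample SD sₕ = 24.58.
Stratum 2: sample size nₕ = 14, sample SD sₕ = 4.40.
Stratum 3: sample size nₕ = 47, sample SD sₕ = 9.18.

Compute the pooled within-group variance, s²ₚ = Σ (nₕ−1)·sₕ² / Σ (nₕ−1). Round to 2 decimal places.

368.97

1: (76−1)·24.58² = 75·604.1764 = 45313.23
2: (14−1)·4.40² = 13·19.36 = 251.68
3: (47−1)·9.18² = 46·84.2724 = 3876.5304
Numerator = 49441.4404; denominator = Σ(nₕ−1) = 134.
s²ₚ = 49441.4404/134 = 368.9660... → 368.97.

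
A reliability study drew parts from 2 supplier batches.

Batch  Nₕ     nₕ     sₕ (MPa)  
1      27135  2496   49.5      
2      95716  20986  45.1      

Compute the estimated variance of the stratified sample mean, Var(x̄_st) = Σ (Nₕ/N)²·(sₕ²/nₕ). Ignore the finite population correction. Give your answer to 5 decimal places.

N = 122851. Term for each stratum: Wₕ²sₕ²/nₕ.
Var(x̄_st) = 0.04789256 + 0.05883491 = 0.10672747 → 0.10673.

0.10673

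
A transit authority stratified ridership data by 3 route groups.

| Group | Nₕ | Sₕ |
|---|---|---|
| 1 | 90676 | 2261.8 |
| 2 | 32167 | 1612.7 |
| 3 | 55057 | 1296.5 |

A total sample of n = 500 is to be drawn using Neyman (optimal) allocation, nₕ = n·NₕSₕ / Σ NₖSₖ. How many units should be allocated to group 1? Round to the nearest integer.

312

1: NₕSₕ = 90676·2261.8 = 205090976.8
2: NₕSₕ = 32167·1612.7 = 51875720.9
3: NₕSₕ = 55057·1296.5 = 71381400.5
Σ NₕSₕ = 328348098.2.
n_1 = 500·205090976.8/328348098.2 = 312.307... → 312.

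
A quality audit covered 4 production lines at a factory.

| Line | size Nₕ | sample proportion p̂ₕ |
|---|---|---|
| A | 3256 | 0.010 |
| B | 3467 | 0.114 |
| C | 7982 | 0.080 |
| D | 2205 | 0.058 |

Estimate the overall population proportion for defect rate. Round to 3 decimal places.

0.071

N = 3256 + 3467 + 7982 + 2205 = 16910.
Overall proportion = Σ (Nₕ/N)·p̂ₕ.
Σ Nₕp̂ₕ = 32.56 + 395.238 + 638.56 + 127.89 = 1194.248.
1194.248 / 16910 = 0.07062... → 0.071.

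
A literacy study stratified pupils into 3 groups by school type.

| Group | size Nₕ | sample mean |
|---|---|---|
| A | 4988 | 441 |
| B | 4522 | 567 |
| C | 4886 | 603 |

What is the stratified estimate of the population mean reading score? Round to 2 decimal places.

535.56

N = 4988 + 4522 + 4886 = 14396.
Overall mean = Σ (Nₕ/N)·x̄ₕ — weight by population share, not a simple average.
Σ Nₕx̄ₕ = 4988·441 + 4522·567 + 4886·603 = 2199708 + 2563974 + 2946258 = 7709940.
Divide by N: 7709940 / 14396 = 535.5613... → 535.56.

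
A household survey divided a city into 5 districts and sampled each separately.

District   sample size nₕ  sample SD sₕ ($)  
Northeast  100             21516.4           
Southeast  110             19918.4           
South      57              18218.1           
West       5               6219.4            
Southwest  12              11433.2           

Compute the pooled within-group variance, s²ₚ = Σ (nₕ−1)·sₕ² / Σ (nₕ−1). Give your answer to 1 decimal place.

Northeast: (100−1)·21516.4² = 99·462955468.96 = 45832591427.04
Southeast: (110−1)·19918.4² = 109·396742658.56 = 43244949783.04
South: (57−1)·18218.1² = 56·331899167.61 = 18586353386.16
West: (5−1)·6219.4² = 4·38680936.36 = 154723745.44
Southwest: (12−1)·11433.2² = 11·130718062.24 = 1437898684.64
Numerator = 109256517026.32; denominator = Σ(nₕ−1) = 279.
s²ₚ = 109256517026.32/279 = 391600419.449... → 391600419.4.

391600419.4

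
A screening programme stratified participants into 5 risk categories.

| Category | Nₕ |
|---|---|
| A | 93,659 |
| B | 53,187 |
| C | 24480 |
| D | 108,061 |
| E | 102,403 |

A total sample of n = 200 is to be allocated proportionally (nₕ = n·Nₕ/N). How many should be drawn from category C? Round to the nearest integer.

N = 93659 + 53187 + 24480 + 108061 + 102403 = 381790.
n_C = 200·24480/381790 = 12.824... → 13.

13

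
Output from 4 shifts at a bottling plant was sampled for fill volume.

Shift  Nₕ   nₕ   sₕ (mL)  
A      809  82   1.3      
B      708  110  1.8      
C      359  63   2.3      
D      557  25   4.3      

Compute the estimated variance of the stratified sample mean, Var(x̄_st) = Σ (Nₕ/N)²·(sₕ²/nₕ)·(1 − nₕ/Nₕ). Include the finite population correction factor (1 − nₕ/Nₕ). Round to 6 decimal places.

0.042685

N = 2433; Wₕ = Nₕ/N.
shift A: (809/2433)²·1.3²/82·(1 − 82/809) = 0.002047725
shift B: (708/2433)²·1.8²/110·(1 − 110/708) = 0.002106699
shift C: (359/2433)²·2.3²/63·(1 − 63/359) = 0.001507360
shift D: (557/2433)²·4.3²/25·(1 − 25/557) = 0.037023674
Sum = 0.042685458 → 0.042685.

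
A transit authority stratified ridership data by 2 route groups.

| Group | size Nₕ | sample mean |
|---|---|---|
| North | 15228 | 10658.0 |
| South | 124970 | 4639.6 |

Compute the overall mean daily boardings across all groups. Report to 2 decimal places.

5293.31

N = 140198; weights Wₕ = Nₕ/N = (0.1086, 0.8914).
x̄_st = Σ Wₕ·x̄ₕ = 0.1086·10658.0 + 0.8914·4639.6 ≈ 5293.3054...
→ 5293.31.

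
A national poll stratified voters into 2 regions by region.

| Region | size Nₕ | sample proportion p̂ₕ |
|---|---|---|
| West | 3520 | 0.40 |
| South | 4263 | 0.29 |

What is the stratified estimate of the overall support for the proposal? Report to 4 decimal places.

Wₕ = Nₕ/N with N = 7783: 0.4523, 0.5477.
p̂_st = 0.4523·0.40 + 0.5477·0.29 ≈ 0.339749... → 0.3397.

0.3397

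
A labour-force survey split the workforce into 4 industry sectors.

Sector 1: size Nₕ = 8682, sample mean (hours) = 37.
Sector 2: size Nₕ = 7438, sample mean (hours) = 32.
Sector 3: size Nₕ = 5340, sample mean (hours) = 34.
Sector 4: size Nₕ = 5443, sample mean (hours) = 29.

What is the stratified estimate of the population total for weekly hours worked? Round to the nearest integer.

1: 8682·37 = 321234
2: 7438·32 = 238016
3: 5340·34 = 181560
4: 5443·29 = 157847
τ̂ = Σ Nₕx̄ₕ = 898657.

898657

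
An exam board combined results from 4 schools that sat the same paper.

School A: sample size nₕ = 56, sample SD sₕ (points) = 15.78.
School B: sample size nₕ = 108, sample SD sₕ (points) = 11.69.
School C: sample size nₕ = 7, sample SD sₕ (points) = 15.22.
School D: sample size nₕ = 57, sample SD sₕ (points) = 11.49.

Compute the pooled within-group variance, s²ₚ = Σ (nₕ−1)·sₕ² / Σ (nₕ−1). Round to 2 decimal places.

A: (56−1)·15.78² = 55·249.0084 = 13695.462
B: (108−1)·11.69² = 107·136.6561 = 14622.2027
C: (7−1)·15.22² = 6·231.6484 = 1389.8904
D: (57−1)·11.49² = 56·132.0201 = 7393.1256
Numerator = 37100.6807; denominator = Σ(nₕ−1) = 224.
s²ₚ = 37100.6807/224 = 165.6280... → 165.63.

165.63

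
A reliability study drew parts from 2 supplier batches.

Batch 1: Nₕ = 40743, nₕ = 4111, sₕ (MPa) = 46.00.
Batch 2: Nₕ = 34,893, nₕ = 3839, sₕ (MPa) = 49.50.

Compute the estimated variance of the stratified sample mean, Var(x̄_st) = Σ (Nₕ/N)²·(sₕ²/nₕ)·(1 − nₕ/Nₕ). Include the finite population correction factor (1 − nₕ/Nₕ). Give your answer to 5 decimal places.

N = 75636. Term for each stratum: Wₕ²sₕ²/nₕ·(1−nₕ/Nₕ).
Var(x̄_st) = 0.13428414 + 0.12089018 = 0.25517432 → 0.25517.

0.25517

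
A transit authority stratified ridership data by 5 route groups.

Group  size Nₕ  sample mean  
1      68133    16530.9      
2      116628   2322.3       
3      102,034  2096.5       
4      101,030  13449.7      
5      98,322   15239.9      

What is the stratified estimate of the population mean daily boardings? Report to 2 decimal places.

9191.25

N = 68133 + 116628 + 102034 + 101030 + 98322 = 486147.
Weight each subgroup mean by Nₕ/N and sum.
Σ Nₕx̄ₕ = 68133·16530.9 + 116628·2322.3 + 102034·2096.5 + 101030·13449.7 + 98322·15239.9 = 1126299809.7 + 270845204.4 + 213914281 + 1358823191 + 1498417447.8 = 4468299933.9.
Divide by N: 4468299933.9 / 486147 = 9191.2527... → 9191.25.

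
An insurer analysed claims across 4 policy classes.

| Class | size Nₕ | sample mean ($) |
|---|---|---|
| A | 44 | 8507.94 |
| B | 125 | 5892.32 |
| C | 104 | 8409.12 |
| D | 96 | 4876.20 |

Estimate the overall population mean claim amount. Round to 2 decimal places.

6649.20

N = 369; weights Wₕ = Nₕ/N = (0.1192, 0.3388, 0.2818, 0.2602).
x̄_st = Σ Wₕ·x̄ₕ = 0.1192·8507.94 + 0.3388·5892.32 + 0.2818·8409.12 + 0.2602·4876.20 ≈ 6649.1952...
→ 6649.20.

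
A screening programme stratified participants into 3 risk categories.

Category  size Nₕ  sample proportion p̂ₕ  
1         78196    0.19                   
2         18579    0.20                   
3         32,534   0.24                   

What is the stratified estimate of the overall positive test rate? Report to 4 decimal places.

0.2040

N = 78196 + 18579 + 32534 = 129309.
Overall proportion = Σ (Nₕ/N)·p̂ₕ.
Σ Nₕp̂ₕ = 14857.24 + 3715.8 + 7808.16 = 26381.2.
26381.2 / 129309 = 0.204017... → 0.2040.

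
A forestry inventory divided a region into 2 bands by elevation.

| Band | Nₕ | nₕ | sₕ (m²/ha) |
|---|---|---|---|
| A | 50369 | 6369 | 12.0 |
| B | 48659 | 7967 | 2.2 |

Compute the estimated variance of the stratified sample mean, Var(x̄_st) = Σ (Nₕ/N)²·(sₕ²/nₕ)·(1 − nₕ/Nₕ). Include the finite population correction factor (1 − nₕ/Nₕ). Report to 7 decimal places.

N = 99028. Term for each stratum: Wₕ²sₕ²/nₕ·(1−nₕ/Nₕ).
Var(x̄_st) = 0.0051096509 + 0.0001226611 = 0.0052323120 → 0.0052323.

0.0052323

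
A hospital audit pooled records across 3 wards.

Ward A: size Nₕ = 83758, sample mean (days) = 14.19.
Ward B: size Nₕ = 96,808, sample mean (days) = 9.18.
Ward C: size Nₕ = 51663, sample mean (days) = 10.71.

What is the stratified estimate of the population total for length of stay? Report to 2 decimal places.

2630534.19

A: 83758·14.19 = 1188526.02
B: 96808·9.18 = 888697.44
C: 51663·10.71 = 553310.73
τ̂ = Σ Nₕx̄ₕ = 2630534.19.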